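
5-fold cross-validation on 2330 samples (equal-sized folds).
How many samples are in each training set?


Each validation fold has 2330/5 = 466 samples. Training set = 2330 - 466 = 1864.

1864


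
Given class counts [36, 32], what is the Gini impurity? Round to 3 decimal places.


Total = 68. Proportions: 36/68, 32/68. sum(p_i^2) = 0.5017. Gini = 1 - 0.5017 = 0.4983, which rounds to 0.498.

0.498


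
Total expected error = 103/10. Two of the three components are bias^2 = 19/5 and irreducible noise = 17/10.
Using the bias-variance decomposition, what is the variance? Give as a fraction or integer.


Total error = bias^2 + variance + irreducible noise. So variance = 103/10 - 19/5 - 17/10 = 24/5.

24/5


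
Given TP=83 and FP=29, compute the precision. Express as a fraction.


Precision = TP / (TP + FP) = 83 / 112 = 83/112.

83/112


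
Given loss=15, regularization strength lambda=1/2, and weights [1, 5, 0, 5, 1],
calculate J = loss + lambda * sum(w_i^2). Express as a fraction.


L2 sq norm = sum(w^2) = 52. J = 15 + 1/2 * 52 = 41.

41


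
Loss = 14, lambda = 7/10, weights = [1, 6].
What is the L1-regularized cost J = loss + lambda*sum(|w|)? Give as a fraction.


L1 norm = sum(|w|) = 7. J = 14 + 7/10 * 7 = 189/10.

189/10


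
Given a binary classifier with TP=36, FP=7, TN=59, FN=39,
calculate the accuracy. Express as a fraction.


Accuracy = (TP + TN) / (TP + TN + FP + FN) = (36 + 59) / 141 = 95/141.

95/141


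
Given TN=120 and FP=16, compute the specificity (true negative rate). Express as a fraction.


Specificity = TN / (TN + FP) = 120 / 136 = 15/17.

15/17


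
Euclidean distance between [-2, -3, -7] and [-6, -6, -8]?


d = sqrt(sum of squared differences). (-2--6)^2=16, (-3--6)^2=9, (-7--8)^2=1. Sum = 26.

sqrt(26)


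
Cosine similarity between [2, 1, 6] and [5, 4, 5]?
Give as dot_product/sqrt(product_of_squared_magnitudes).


dot = 44. |a|^2 = 41, |b|^2 = 66. cos = 44/sqrt(2706).

44/sqrt(2706)


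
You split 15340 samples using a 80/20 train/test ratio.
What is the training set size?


Test set = 15340 * 20% = 3068. Training set = 15340 - 3068 = 12272.

12272


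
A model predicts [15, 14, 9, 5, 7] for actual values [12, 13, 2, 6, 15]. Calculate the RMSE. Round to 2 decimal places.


MSE = 24.8000. RMSE = sqrt(24.8000) = 4.98.

4.98


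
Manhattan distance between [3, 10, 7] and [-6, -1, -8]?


d = sum of absolute differences: |3--6|=9 + |10--1|=11 + |7--8|=15 = 35.

35


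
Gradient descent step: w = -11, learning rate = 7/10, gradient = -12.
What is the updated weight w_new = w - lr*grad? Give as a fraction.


w_new = -11 - 7/10 * -12 = -11 - -42/5 = -13/5.

-13/5


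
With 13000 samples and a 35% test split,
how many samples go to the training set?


Test set = 13000 * 35% = 4550. Training set = 13000 - 4550 = 8450.

8450


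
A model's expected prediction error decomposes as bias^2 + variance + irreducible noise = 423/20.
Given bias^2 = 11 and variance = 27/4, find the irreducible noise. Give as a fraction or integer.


Total error = bias^2 + variance + irreducible noise. So irreducible noise = 423/20 - 11 - 27/4 = 17/5.

17/5


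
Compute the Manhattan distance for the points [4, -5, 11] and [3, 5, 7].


d = sum of absolute differences: |4-3|=1 + |-5-5|=10 + |11-7|=4 = 15.

15


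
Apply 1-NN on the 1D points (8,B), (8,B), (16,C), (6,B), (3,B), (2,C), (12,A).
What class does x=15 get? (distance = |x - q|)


Distances: |8-15|=7, |8-15|=7, |16-15|=1, |6-15|=9, |3-15|=12, |2-15|=13, |12-15|=3. 1 nearest: (16,C). Counts: {'C': 1}. Majority class: C.

C


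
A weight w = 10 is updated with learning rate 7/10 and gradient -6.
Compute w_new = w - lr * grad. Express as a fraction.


w_new = 10 - 7/10 * -6 = 10 - -21/5 = 71/5.

71/5


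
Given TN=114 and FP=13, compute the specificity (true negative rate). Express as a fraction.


Specificity = TN / (TN + FP) = 114 / 127 = 114/127.

114/127


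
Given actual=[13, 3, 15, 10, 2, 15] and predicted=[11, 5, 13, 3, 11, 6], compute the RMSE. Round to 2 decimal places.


MSE = 37.1667. RMSE = sqrt(37.1667) = 6.10.

6.10


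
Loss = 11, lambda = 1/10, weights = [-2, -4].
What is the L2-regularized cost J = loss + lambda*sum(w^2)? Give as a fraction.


L2 sq norm = sum(w^2) = 20. J = 11 + 1/10 * 20 = 13.

13


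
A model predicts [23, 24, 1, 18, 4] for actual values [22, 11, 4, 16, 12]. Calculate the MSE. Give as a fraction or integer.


MSE = (1/5) * ((22-23)^2=1 + (11-24)^2=169 + (4-1)^2=9 + (16-18)^2=4 + (12-4)^2=64). Sum = 247. MSE = 247/5.

247/5


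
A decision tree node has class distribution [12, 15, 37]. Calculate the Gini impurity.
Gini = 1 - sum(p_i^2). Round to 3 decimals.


Total = 64. Proportions: 12/64, 15/64, 37/64. sum(p_i^2) = 0.4243. Gini = 1 - 0.4243 = 0.5757, which rounds to 0.576.

0.576


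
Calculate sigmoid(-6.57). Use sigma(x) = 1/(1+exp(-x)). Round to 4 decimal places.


sigma(-6.57) = 1/(1+e^(6.57)) = 1/(1+713.369843) = 1/714.369843 = 0.0014.

0.0014


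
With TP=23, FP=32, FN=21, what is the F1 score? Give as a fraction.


Precision = 23/55 = 23/55. Recall = 23/44 = 23/44. F1 = 2*P*R/(P+R) = 46/99.

46/99


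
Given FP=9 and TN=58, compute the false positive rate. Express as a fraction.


FPR = FP / (FP + TN) = 9 / 67 = 9/67.

9/67


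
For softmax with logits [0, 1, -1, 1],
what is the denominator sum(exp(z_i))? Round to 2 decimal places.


Denom = e^0=1.0000 + e^1=2.7183 + e^-1=0.3679 + e^1=2.7183. Sum = 6.8045, which rounds to 6.80.

6.80


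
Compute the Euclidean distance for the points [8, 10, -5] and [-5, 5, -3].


d = sqrt(sum of squared differences). (8--5)^2=169, (10-5)^2=25, (-5--3)^2=4. Sum = 198.

sqrt(198)


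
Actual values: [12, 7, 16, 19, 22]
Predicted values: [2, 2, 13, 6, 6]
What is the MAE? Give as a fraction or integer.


MAE = (1/5) * (|12-2|=10 + |7-2|=5 + |16-13|=3 + |19-6|=13 + |22-6|=16). Sum = 47. MAE = 47/5.

47/5


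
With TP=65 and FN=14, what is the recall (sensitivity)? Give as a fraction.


Recall = TP / (TP + FN) = 65 / 79 = 65/79.

65/79


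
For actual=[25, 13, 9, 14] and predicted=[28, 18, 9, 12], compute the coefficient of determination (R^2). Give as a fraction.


Mean(y) = 61/4. SS_res = 38. SS_tot = 563/4. R^2 = 1 - 38/(563/4) = 411/563.

411/563


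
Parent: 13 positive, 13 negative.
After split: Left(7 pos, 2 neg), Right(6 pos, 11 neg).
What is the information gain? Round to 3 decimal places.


H(parent) = 1.0000. H(left) = 0.7642, H(right) = 0.9367. Weighted = (9/26)*0.7642 + (17/26)*0.9367 = 0.8770. IG = 1.0000 - 0.8770 = 0.1230, which rounds to 0.123.

0.123


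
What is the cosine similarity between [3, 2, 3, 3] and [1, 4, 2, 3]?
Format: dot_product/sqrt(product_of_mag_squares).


dot = 26. |a|^2 = 31, |b|^2 = 30. cos = 26/sqrt(930).

26/sqrt(930)


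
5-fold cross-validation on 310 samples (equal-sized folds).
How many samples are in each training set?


Each validation fold has 310/5 = 62 samples. Training set = 310 - 62 = 248.

248


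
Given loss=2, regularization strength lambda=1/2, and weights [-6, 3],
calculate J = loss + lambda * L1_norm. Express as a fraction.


L1 norm = sum(|w|) = 9. J = 2 + 1/2 * 9 = 13/2.

13/2


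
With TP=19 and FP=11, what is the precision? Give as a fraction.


Precision = TP / (TP + FP) = 19 / 30 = 19/30.

19/30


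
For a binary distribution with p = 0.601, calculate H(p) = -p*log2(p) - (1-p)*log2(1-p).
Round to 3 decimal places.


H = -0.601*log2(0.601) - 0.399*log2(0.399) = 0.970.

0.970


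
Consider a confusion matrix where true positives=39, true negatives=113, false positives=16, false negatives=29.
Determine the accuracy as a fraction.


Accuracy = (TP + TN) / (TP + TN + FP + FN) = (39 + 113) / 197 = 152/197.

152/197


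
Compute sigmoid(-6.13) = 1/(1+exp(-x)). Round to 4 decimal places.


sigma(-6.13) = 1/(1+e^(6.13)) = 1/(1+459.436161) = 1/460.436161 = 0.0022.

0.0022


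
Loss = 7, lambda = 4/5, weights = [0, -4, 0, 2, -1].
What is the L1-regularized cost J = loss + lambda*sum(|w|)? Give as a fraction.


L1 norm = sum(|w|) = 7. J = 7 + 4/5 * 7 = 63/5.

63/5


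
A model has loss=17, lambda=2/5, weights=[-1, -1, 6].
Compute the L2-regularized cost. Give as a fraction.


L2 sq norm = sum(w^2) = 38. J = 17 + 2/5 * 38 = 161/5.

161/5


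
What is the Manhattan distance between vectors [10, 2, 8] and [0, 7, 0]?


d = sum of absolute differences: |10-0|=10 + |2-7|=5 + |8-0|=8 = 23.

23


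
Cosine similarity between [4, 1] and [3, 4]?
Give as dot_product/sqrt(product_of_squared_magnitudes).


dot = 16. |a|^2 = 17, |b|^2 = 25. cos = 16/sqrt(425).

16/sqrt(425)


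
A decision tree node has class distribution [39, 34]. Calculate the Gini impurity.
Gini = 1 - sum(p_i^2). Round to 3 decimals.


Total = 73. Proportions: 39/73, 34/73. sum(p_i^2) = 0.5023. Gini = 1 - 0.5023 = 0.4977, which rounds to 0.498.

0.498


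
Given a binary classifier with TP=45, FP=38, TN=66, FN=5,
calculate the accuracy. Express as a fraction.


Accuracy = (TP + TN) / (TP + TN + FP + FN) = (45 + 66) / 154 = 111/154.

111/154


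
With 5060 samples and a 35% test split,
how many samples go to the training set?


Test set = 5060 * 35% = 1771. Training set = 5060 - 1771 = 3289.

3289


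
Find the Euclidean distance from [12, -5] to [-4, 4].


d = sqrt(sum of squared differences). (12--4)^2=256, (-5-4)^2=81. Sum = 337.

sqrt(337)


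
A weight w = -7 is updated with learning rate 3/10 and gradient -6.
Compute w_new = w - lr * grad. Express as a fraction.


w_new = -7 - 3/10 * -6 = -7 - -9/5 = -26/5.

-26/5


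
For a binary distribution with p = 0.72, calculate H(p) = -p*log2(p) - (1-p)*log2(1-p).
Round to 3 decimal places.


H = -0.72*log2(0.72) - 0.28*log2(0.28) = 0.855.

0.855


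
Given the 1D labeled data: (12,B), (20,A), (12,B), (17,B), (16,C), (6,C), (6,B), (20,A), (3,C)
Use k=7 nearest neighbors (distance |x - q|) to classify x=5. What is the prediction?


Distances: |12-5|=7, |20-5|=15, |12-5|=7, |17-5|=12, |16-5|=11, |6-5|=1, |6-5|=1, |20-5|=15, |3-5|=2. 7 nearest: (6,B), (6,C), (3,C), (12,B), (12,B), (16,C), (17,B). Counts: {'B': 4, 'C': 3}. Majority class: B.

B


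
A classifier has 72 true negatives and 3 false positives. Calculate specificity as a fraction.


Specificity = TN / (TN + FP) = 72 / 75 = 24/25.

24/25


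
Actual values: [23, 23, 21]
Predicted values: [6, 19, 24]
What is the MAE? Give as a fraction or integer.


MAE = (1/3) * (|23-6|=17 + |23-19|=4 + |21-24|=3). Sum = 24. MAE = 8.

8


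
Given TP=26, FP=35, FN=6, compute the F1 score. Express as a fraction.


Precision = 26/61 = 26/61. Recall = 26/32 = 13/16. F1 = 2*P*R/(P+R) = 52/93.

52/93


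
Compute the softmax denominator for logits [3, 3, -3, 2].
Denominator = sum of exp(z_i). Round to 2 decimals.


Denom = e^3=20.0855 + e^3=20.0855 + e^-3=0.0498 + e^2=7.3891. Sum = 47.6099, which rounds to 47.61.

47.61


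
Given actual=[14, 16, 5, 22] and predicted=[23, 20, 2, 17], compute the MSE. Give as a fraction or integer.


MSE = (1/4) * ((14-23)^2=81 + (16-20)^2=16 + (5-2)^2=9 + (22-17)^2=25). Sum = 131. MSE = 131/4.

131/4


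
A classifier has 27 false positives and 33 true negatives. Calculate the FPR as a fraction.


FPR = FP / (FP + TN) = 27 / 60 = 9/20.

9/20


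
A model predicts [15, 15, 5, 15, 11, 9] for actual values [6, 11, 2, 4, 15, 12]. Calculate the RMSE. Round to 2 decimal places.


MSE = 42.0000. RMSE = sqrt(42.0000) = 6.48.

6.48


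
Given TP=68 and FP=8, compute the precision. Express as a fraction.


Precision = TP / (TP + FP) = 68 / 76 = 17/19.

17/19


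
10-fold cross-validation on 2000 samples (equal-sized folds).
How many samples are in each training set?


Each validation fold has 2000/10 = 200 samples. Training set = 2000 - 200 = 1800.

1800


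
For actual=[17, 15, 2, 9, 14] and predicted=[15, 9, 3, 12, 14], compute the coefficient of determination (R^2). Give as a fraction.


Mean(y) = 57/5. SS_res = 50. SS_tot = 726/5. R^2 = 1 - 50/(726/5) = 238/363.

238/363


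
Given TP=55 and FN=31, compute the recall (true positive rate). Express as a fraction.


Recall = TP / (TP + FN) = 55 / 86 = 55/86.

55/86


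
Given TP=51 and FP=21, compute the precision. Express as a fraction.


Precision = TP / (TP + FP) = 51 / 72 = 17/24.

17/24


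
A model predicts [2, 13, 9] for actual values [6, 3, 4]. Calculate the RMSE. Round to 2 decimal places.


MSE = 47.0000. RMSE = sqrt(47.0000) = 6.86.

6.86


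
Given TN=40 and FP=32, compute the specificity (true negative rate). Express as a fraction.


Specificity = TN / (TN + FP) = 40 / 72 = 5/9.

5/9


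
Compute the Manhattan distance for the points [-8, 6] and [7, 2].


d = sum of absolute differences: |-8-7|=15 + |6-2|=4 = 19.

19


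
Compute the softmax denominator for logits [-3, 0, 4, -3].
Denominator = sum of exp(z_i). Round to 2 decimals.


Denom = e^-3=0.0498 + e^0=1.0000 + e^4=54.5982 + e^-3=0.0498. Sum = 55.6978, which rounds to 55.70.

55.70


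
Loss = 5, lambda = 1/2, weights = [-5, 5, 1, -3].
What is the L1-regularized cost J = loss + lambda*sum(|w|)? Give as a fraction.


L1 norm = sum(|w|) = 14. J = 5 + 1/2 * 14 = 12.

12


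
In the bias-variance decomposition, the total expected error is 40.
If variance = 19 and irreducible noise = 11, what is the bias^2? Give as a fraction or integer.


Total error = bias^2 + variance + irreducible noise. So bias^2 = 40 - 19 - 11 = 10.

10


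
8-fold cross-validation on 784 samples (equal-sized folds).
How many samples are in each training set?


Each validation fold has 784/8 = 98 samples. Training set = 784 - 98 = 686.

686


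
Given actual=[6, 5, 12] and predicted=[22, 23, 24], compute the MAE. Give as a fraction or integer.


MAE = (1/3) * (|6-22|=16 + |5-23|=18 + |12-24|=12). Sum = 46. MAE = 46/3.

46/3


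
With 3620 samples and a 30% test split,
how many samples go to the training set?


Test set = 3620 * 30% = 1086. Training set = 3620 - 1086 = 2534.

2534


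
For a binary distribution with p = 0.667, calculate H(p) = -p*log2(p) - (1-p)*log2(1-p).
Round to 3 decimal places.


H = -0.667*log2(0.667) - 0.333*log2(0.333) = 0.918.

0.918


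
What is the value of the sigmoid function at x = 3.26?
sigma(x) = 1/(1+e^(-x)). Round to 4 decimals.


sigma(3.26) = 1/(1+e^(-3.26)) = 1/(1+0.038388) = 1/1.038388 = 0.9630.

0.9630


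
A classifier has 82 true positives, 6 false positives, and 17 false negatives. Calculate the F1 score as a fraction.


Precision = 82/88 = 41/44. Recall = 82/99 = 82/99. F1 = 2*P*R/(P+R) = 164/187.

164/187


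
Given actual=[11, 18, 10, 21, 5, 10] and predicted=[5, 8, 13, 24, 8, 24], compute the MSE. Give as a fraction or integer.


MSE = (1/6) * ((11-5)^2=36 + (18-8)^2=100 + (10-13)^2=9 + (21-24)^2=9 + (5-8)^2=9 + (10-24)^2=196). Sum = 359. MSE = 359/6.

359/6


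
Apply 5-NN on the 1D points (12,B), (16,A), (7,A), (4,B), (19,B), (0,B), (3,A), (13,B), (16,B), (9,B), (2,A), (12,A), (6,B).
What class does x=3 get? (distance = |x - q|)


Distances: |12-3|=9, |16-3|=13, |7-3|=4, |4-3|=1, |19-3|=16, |0-3|=3, |3-3|=0, |13-3|=10, |16-3|=13, |9-3|=6, |2-3|=1, |12-3|=9, |6-3|=3. 5 nearest: (3,A), (2,A), (4,B), (0,B), (6,B). Counts: {'A': 2, 'B': 3}. Majority class: B.

B


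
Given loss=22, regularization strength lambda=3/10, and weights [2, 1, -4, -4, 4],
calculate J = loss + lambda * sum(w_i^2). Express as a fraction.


L2 sq norm = sum(w^2) = 53. J = 22 + 3/10 * 53 = 379/10.

379/10


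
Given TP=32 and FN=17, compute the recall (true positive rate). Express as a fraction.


Recall = TP / (TP + FN) = 32 / 49 = 32/49.

32/49


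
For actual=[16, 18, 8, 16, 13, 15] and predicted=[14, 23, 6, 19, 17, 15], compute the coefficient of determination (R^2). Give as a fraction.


Mean(y) = 43/3. SS_res = 58. SS_tot = 184/3. R^2 = 1 - 58/(184/3) = 5/92.

5/92


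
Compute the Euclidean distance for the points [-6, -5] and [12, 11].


d = sqrt(sum of squared differences). (-6-12)^2=324, (-5-11)^2=256. Sum = 580.

sqrt(580)


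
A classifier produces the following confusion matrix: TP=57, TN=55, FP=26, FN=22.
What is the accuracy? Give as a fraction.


Accuracy = (TP + TN) / (TP + TN + FP + FN) = (57 + 55) / 160 = 7/10.

7/10


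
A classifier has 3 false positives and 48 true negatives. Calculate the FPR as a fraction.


FPR = FP / (FP + TN) = 3 / 51 = 1/17.

1/17


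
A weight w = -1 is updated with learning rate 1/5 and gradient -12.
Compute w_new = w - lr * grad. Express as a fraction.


w_new = -1 - 1/5 * -12 = -1 - -12/5 = 7/5.

7/5


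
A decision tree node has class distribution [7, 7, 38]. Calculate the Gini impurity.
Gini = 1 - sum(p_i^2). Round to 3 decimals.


Total = 52. Proportions: 7/52, 7/52, 38/52. sum(p_i^2) = 0.5703. Gini = 1 - 0.5703 = 0.4297, which rounds to 0.430.

0.430


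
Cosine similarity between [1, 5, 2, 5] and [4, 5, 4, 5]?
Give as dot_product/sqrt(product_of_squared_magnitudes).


dot = 62. |a|^2 = 55, |b|^2 = 82. cos = 62/sqrt(4510).

62/sqrt(4510)


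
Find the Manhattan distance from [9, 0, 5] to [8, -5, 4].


d = sum of absolute differences: |9-8|=1 + |0--5|=5 + |5-4|=1 = 7.

7


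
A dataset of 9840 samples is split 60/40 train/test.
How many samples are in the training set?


Test set = 9840 * 40% = 3936. Training set = 9840 - 3936 = 5904.

5904


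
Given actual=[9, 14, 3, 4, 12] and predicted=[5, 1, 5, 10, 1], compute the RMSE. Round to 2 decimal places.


MSE = 69.2000. RMSE = sqrt(69.2000) = 8.32.

8.32


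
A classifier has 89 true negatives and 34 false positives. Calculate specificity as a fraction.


Specificity = TN / (TN + FP) = 89 / 123 = 89/123.

89/123


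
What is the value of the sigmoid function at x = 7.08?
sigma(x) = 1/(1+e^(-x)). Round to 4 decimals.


sigma(7.08) = 1/(1+e^(-7.08)) = 1/(1+0.000842) = 1/1.000842 = 0.9992.

0.9992


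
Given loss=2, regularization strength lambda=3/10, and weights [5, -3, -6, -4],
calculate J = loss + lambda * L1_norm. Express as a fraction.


L1 norm = sum(|w|) = 18. J = 2 + 3/10 * 18 = 37/5.

37/5


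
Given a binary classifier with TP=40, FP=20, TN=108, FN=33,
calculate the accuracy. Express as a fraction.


Accuracy = (TP + TN) / (TP + TN + FP + FN) = (40 + 108) / 201 = 148/201.

148/201


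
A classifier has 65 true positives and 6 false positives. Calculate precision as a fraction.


Precision = TP / (TP + FP) = 65 / 71 = 65/71.

65/71


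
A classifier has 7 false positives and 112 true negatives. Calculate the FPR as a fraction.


FPR = FP / (FP + TN) = 7 / 119 = 1/17.

1/17


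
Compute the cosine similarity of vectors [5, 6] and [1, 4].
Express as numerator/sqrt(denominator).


dot = 29. |a|^2 = 61, |b|^2 = 17. cos = 29/sqrt(1037).

29/sqrt(1037)


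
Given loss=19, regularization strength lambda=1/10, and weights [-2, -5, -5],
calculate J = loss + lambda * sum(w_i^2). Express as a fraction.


L2 sq norm = sum(w^2) = 54. J = 19 + 1/10 * 54 = 122/5.

122/5


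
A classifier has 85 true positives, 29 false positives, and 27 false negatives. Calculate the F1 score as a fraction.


Precision = 85/114 = 85/114. Recall = 85/112 = 85/112. F1 = 2*P*R/(P+R) = 85/113.

85/113


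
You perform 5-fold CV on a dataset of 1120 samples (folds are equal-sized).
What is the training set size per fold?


Each validation fold has 1120/5 = 224 samples. Training set = 1120 - 224 = 896.

896


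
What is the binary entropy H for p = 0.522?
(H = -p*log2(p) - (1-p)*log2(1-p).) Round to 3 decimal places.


H = -0.522*log2(0.522) - 0.478*log2(0.478) = 0.999.

0.999


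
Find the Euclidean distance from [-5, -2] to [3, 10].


d = sqrt(sum of squared differences). (-5-3)^2=64, (-2-10)^2=144. Sum = 208.

sqrt(208)


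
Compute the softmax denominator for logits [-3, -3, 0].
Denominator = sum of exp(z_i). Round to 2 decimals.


Denom = e^-3=0.0498 + e^-3=0.0498 + e^0=1.0000. Sum = 1.0996, which rounds to 1.10.

1.10


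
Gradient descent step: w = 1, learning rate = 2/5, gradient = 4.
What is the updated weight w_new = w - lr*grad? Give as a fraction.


w_new = 1 - 2/5 * 4 = 1 - 8/5 = -3/5.

-3/5


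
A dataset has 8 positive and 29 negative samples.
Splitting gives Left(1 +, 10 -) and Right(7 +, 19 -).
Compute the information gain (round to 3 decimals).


H(parent) = 0.7532. H(left) = 0.4395, H(right) = 0.8404. Weighted = (11/37)*0.4395 + (26/37)*0.8404 = 0.7212. IG = 0.7532 - 0.7212 = 0.0320, which rounds to 0.032.

0.032


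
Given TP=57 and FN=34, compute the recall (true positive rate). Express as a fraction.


Recall = TP / (TP + FN) = 57 / 91 = 57/91.

57/91


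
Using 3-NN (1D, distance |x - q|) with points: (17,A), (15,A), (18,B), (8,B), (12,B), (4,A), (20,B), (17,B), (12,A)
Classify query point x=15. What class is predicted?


Distances: |17-15|=2, |15-15|=0, |18-15|=3, |8-15|=7, |12-15|=3, |4-15|=11, |20-15|=5, |17-15|=2, |12-15|=3. 3 nearest: (15,A), (17,A), (17,B). Counts: {'A': 2, 'B': 1}. Majority class: A.

A


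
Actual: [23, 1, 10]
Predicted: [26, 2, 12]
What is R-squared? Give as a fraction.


Mean(y) = 34/3. SS_res = 14. SS_tot = 734/3. R^2 = 1 - 14/(734/3) = 346/367.

346/367


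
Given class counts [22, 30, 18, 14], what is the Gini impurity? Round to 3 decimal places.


Total = 84. Proportions: 22/84, 30/84, 18/84, 14/84. sum(p_i^2) = 0.2698. Gini = 1 - 0.2698 = 0.7302, which rounds to 0.730.

0.730


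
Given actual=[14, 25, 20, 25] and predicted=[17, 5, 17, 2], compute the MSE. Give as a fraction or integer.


MSE = (1/4) * ((14-17)^2=9 + (25-5)^2=400 + (20-17)^2=9 + (25-2)^2=529). Sum = 947. MSE = 947/4.

947/4


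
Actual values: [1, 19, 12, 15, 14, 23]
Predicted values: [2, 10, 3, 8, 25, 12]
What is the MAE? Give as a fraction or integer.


MAE = (1/6) * (|1-2|=1 + |19-10|=9 + |12-3|=9 + |15-8|=7 + |14-25|=11 + |23-12|=11). Sum = 48. MAE = 8.

8


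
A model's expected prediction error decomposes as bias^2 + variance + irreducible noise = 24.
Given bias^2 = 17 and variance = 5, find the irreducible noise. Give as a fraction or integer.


Total error = bias^2 + variance + irreducible noise. So irreducible noise = 24 - 17 - 5 = 2.

2


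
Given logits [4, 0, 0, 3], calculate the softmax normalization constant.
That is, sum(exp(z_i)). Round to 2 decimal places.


Denom = e^4=54.5982 + e^0=1.0000 + e^0=1.0000 + e^3=20.0855. Sum = 76.6837, which rounds to 76.68.

76.68


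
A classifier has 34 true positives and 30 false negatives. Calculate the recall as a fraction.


Recall = TP / (TP + FN) = 34 / 64 = 17/32.

17/32


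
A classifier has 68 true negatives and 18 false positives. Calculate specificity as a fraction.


Specificity = TN / (TN + FP) = 68 / 86 = 34/43.

34/43


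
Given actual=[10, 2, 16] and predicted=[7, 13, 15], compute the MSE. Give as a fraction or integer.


MSE = (1/3) * ((10-7)^2=9 + (2-13)^2=121 + (16-15)^2=1). Sum = 131. MSE = 131/3.

131/3


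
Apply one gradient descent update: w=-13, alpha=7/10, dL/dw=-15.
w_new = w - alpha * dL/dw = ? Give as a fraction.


w_new = -13 - 7/10 * -15 = -13 - -21/2 = -5/2.

-5/2


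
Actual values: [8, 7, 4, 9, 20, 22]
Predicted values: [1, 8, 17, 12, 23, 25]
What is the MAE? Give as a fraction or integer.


MAE = (1/6) * (|8-1|=7 + |7-8|=1 + |4-17|=13 + |9-12|=3 + |20-23|=3 + |22-25|=3). Sum = 30. MAE = 5.

5


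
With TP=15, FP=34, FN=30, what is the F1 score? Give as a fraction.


Precision = 15/49 = 15/49. Recall = 15/45 = 1/3. F1 = 2*P*R/(P+R) = 15/47.

15/47


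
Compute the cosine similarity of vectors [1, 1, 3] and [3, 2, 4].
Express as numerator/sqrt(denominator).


dot = 17. |a|^2 = 11, |b|^2 = 29. cos = 17/sqrt(319).

17/sqrt(319)


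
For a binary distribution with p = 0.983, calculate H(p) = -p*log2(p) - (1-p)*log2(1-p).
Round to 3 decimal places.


H = -0.983*log2(0.983) - 0.017*log2(0.017) = 0.124.

0.124


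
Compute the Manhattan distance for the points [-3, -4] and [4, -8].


d = sum of absolute differences: |-3-4|=7 + |-4--8|=4 = 11.

11


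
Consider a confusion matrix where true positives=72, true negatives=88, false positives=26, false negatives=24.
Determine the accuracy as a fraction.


Accuracy = (TP + TN) / (TP + TN + FP + FN) = (72 + 88) / 210 = 16/21.

16/21


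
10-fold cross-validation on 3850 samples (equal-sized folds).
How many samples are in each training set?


Each validation fold has 3850/10 = 385 samples. Training set = 3850 - 385 = 3465.

3465


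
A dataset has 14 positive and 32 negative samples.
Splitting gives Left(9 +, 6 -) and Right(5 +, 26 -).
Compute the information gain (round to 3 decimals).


H(parent) = 0.8865. H(left) = 0.9710, H(right) = 0.6374. Weighted = (15/46)*0.9710 + (31/46)*0.6374 = 0.7462. IG = 0.8865 - 0.7462 = 0.1403, which rounds to 0.140.

0.140


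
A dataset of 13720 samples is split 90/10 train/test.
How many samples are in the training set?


Test set = 13720 * 10% = 1372. Training set = 13720 - 1372 = 12348.

12348


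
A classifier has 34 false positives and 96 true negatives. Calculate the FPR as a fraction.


FPR = FP / (FP + TN) = 34 / 130 = 17/65.

17/65


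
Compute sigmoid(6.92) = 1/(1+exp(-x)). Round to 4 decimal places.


sigma(6.92) = 1/(1+e^(-6.92)) = 1/(1+0.000988) = 1/1.000988 = 0.9990.

0.9990


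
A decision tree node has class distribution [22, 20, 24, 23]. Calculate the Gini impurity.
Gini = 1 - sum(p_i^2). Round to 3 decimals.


Total = 89. Proportions: 22/89, 20/89, 24/89, 23/89. sum(p_i^2) = 0.2511. Gini = 1 - 0.2511 = 0.7489, which rounds to 0.749.

0.749


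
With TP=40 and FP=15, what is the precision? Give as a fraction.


Precision = TP / (TP + FP) = 40 / 55 = 8/11.

8/11


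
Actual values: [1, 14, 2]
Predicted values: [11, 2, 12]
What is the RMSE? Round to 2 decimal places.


MSE = 114.6667. RMSE = sqrt(114.6667) = 10.71.

10.71


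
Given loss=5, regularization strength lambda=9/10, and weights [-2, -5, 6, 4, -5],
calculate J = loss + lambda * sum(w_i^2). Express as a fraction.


L2 sq norm = sum(w^2) = 106. J = 5 + 9/10 * 106 = 502/5.

502/5


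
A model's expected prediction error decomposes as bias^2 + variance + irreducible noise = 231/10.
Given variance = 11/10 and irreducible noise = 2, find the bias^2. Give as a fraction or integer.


Total error = bias^2 + variance + irreducible noise. So bias^2 = 231/10 - 11/10 - 2 = 20.

20


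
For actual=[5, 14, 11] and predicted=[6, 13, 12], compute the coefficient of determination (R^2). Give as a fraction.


Mean(y) = 10. SS_res = 3. SS_tot = 42. R^2 = 1 - 3/(42) = 13/14.

13/14


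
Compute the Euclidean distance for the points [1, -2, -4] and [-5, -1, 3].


d = sqrt(sum of squared differences). (1--5)^2=36, (-2--1)^2=1, (-4-3)^2=49. Sum = 86.

sqrt(86)


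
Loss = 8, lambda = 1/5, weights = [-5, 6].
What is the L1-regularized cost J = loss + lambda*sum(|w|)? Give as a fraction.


L1 norm = sum(|w|) = 11. J = 8 + 1/5 * 11 = 51/5.

51/5


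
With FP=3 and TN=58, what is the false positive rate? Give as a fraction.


FPR = FP / (FP + TN) = 3 / 61 = 3/61.

3/61


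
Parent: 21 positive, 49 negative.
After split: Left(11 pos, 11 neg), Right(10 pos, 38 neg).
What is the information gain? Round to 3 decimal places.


H(parent) = 0.8813. H(left) = 1.0000, H(right) = 0.7383. Weighted = (22/70)*1.0000 + (48/70)*0.7383 = 0.8205. IG = 0.8813 - 0.8205 = 0.0608, which rounds to 0.061.

0.061


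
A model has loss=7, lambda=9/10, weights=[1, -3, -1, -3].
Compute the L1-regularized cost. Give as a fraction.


L1 norm = sum(|w|) = 8. J = 7 + 9/10 * 8 = 71/5.

71/5


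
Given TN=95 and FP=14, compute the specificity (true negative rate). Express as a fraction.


Specificity = TN / (TN + FP) = 95 / 109 = 95/109.

95/109


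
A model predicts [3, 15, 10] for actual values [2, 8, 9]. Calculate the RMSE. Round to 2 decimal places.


MSE = 17.0000. RMSE = sqrt(17.0000) = 4.12.

4.12


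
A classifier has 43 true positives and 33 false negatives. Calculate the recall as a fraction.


Recall = TP / (TP + FN) = 43 / 76 = 43/76.

43/76


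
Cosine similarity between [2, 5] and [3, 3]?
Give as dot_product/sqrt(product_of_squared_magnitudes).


dot = 21. |a|^2 = 29, |b|^2 = 18. cos = 21/sqrt(522).

21/sqrt(522)


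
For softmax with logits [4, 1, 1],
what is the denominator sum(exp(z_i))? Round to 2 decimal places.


Denom = e^4=54.5982 + e^1=2.7183 + e^1=2.7183. Sum = 60.0348, which rounds to 60.03.

60.03


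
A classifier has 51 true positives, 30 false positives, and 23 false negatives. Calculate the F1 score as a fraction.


Precision = 51/81 = 17/27. Recall = 51/74 = 51/74. F1 = 2*P*R/(P+R) = 102/155.

102/155


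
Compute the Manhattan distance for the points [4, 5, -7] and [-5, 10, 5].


d = sum of absolute differences: |4--5|=9 + |5-10|=5 + |-7-5|=12 = 26.

26


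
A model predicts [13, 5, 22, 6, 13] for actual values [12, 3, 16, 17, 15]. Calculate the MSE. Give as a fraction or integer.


MSE = (1/5) * ((12-13)^2=1 + (3-5)^2=4 + (16-22)^2=36 + (17-6)^2=121 + (15-13)^2=4). Sum = 166. MSE = 166/5.

166/5


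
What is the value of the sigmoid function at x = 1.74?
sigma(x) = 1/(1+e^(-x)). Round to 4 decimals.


sigma(1.74) = 1/(1+e^(-1.74)) = 1/(1+0.175520) = 1/1.175520 = 0.8507.

0.8507


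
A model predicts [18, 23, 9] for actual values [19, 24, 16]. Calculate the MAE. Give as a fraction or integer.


MAE = (1/3) * (|19-18|=1 + |24-23|=1 + |16-9|=7). Sum = 9. MAE = 3.

3


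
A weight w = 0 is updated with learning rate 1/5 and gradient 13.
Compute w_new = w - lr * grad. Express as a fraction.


w_new = 0 - 1/5 * 13 = 0 - 13/5 = -13/5.

-13/5


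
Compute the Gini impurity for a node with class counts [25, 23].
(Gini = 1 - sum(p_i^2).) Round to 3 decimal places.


Total = 48. Proportions: 25/48, 23/48. sum(p_i^2) = 0.5009. Gini = 1 - 0.5009 = 0.4991, which rounds to 0.499.

0.499


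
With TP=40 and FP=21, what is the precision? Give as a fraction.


Precision = TP / (TP + FP) = 40 / 61 = 40/61.

40/61


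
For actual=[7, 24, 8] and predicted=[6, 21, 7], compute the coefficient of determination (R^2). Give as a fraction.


Mean(y) = 13. SS_res = 11. SS_tot = 182. R^2 = 1 - 11/(182) = 171/182.

171/182


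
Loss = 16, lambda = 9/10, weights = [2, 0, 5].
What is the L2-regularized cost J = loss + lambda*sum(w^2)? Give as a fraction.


L2 sq norm = sum(w^2) = 29. J = 16 + 9/10 * 29 = 421/10.

421/10


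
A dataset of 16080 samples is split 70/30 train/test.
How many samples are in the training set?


Test set = 16080 * 30% = 4824. Training set = 16080 - 4824 = 11256.

11256


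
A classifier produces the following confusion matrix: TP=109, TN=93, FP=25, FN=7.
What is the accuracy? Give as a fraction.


Accuracy = (TP + TN) / (TP + TN + FP + FN) = (109 + 93) / 234 = 101/117.

101/117


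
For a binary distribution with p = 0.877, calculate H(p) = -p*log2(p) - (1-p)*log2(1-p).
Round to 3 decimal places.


H = -0.877*log2(0.877) - 0.123*log2(0.123) = 0.538.

0.538


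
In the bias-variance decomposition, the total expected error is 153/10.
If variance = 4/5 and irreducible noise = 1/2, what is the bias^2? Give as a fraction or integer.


Total error = bias^2 + variance + irreducible noise. So bias^2 = 153/10 - 4/5 - 1/2 = 14.

14


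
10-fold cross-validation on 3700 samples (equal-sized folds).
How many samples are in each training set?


Each validation fold has 3700/10 = 370 samples. Training set = 3700 - 370 = 3330.

3330


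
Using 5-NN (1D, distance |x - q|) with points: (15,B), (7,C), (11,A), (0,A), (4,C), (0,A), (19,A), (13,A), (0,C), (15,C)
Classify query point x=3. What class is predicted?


Distances: |15-3|=12, |7-3|=4, |11-3|=8, |0-3|=3, |4-3|=1, |0-3|=3, |19-3|=16, |13-3|=10, |0-3|=3, |15-3|=12. 5 nearest: (4,C), (0,A), (0,A), (0,C), (7,C). Counts: {'C': 3, 'A': 2}. Majority class: C.

C


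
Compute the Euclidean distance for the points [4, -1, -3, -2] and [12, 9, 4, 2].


d = sqrt(sum of squared differences). (4-12)^2=64, (-1-9)^2=100, (-3-4)^2=49, (-2-2)^2=16. Sum = 229.

sqrt(229)


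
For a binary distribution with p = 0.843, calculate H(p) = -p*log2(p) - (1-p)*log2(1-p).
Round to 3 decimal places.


H = -0.843*log2(0.843) - 0.157*log2(0.157) = 0.627.

0.627


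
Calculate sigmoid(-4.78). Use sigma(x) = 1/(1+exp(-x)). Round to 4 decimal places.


sigma(-4.78) = 1/(1+e^(4.78)) = 1/(1+119.104350) = 1/120.104350 = 0.0083.

0.0083


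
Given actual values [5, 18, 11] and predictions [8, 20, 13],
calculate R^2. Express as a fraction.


Mean(y) = 34/3. SS_res = 17. SS_tot = 254/3. R^2 = 1 - 17/(254/3) = 203/254.

203/254


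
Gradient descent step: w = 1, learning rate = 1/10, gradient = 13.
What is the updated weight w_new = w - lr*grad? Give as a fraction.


w_new = 1 - 1/10 * 13 = 1 - 13/10 = -3/10.

-3/10


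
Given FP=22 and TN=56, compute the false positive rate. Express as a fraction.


FPR = FP / (FP + TN) = 22 / 78 = 11/39.

11/39


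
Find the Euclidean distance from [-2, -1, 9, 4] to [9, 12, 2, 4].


d = sqrt(sum of squared differences). (-2-9)^2=121, (-1-12)^2=169, (9-2)^2=49, (4-4)^2=0. Sum = 339.

sqrt(339)


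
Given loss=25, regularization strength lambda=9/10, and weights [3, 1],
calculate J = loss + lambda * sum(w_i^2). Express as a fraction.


L2 sq norm = sum(w^2) = 10. J = 25 + 9/10 * 10 = 34.

34


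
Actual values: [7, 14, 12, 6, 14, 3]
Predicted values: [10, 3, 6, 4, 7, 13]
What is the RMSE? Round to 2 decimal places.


MSE = 53.1667. RMSE = sqrt(53.1667) = 7.29.

7.29


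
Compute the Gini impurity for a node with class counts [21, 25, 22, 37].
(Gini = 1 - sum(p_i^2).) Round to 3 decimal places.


Total = 105. Proportions: 21/105, 25/105, 22/105, 37/105. sum(p_i^2) = 0.2648. Gini = 1 - 0.2648 = 0.7352, which rounds to 0.735.

0.735


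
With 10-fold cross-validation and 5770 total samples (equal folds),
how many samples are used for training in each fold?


Each validation fold has 5770/10 = 577 samples. Training set = 5770 - 577 = 5193.

5193


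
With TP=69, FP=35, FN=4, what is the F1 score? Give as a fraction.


Precision = 69/104 = 69/104. Recall = 69/73 = 69/73. F1 = 2*P*R/(P+R) = 46/59.

46/59


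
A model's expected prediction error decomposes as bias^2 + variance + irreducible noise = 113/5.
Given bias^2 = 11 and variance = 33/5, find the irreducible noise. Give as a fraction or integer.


Total error = bias^2 + variance + irreducible noise. So irreducible noise = 113/5 - 11 - 33/5 = 5.

5


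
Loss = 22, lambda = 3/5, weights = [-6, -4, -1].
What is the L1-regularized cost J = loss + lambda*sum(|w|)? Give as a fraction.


L1 norm = sum(|w|) = 11. J = 22 + 3/5 * 11 = 143/5.

143/5


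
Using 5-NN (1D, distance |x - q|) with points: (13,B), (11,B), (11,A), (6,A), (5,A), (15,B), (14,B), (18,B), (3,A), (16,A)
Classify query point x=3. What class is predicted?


Distances: |13-3|=10, |11-3|=8, |11-3|=8, |6-3|=3, |5-3|=2, |15-3|=12, |14-3|=11, |18-3|=15, |3-3|=0, |16-3|=13. 5 nearest: (3,A), (5,A), (6,A), (11,A), (11,B). Counts: {'A': 4, 'B': 1}. Majority class: A.

A


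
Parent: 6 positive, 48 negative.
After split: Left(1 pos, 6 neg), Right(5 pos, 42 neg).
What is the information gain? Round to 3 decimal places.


H(parent) = 0.5033. H(left) = 0.5917, H(right) = 0.4889. Weighted = (7/54)*0.5917 + (47/54)*0.4889 = 0.5022. IG = 0.5033 - 0.5022 = 0.0011, which rounds to 0.001.

0.001


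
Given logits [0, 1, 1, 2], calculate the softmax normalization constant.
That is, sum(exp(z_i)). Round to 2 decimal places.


Denom = e^0=1.0000 + e^1=2.7183 + e^1=2.7183 + e^2=7.3891. Sum = 13.8257, which rounds to 13.83.

13.83


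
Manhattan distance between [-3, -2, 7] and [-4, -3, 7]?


d = sum of absolute differences: |-3--4|=1 + |-2--3|=1 + |7-7|=0 = 2.

2


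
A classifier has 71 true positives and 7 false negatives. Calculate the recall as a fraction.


Recall = TP / (TP + FN) = 71 / 78 = 71/78.

71/78


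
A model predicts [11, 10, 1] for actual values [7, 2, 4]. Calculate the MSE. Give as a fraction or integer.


MSE = (1/3) * ((7-11)^2=16 + (2-10)^2=64 + (4-1)^2=9). Sum = 89. MSE = 89/3.

89/3


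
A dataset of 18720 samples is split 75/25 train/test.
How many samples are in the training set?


Test set = 18720 * 25% = 4680. Training set = 18720 - 4680 = 14040.

14040


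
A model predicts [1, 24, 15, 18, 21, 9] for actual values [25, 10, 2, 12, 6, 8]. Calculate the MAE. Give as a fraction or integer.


MAE = (1/6) * (|25-1|=24 + |10-24|=14 + |2-15|=13 + |12-18|=6 + |6-21|=15 + |8-9|=1). Sum = 73. MAE = 73/6.

73/6


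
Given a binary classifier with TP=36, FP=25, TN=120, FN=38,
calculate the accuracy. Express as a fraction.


Accuracy = (TP + TN) / (TP + TN + FP + FN) = (36 + 120) / 219 = 52/73.

52/73


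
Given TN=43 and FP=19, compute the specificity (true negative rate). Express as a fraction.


Specificity = TN / (TN + FP) = 43 / 62 = 43/62.

43/62


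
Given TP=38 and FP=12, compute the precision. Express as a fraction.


Precision = TP / (TP + FP) = 38 / 50 = 19/25.

19/25


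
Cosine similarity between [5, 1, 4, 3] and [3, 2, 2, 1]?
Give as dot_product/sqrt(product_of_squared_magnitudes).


dot = 28. |a|^2 = 51, |b|^2 = 18. cos = 28/sqrt(918).

28/sqrt(918)


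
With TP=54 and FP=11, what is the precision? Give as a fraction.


Precision = TP / (TP + FP) = 54 / 65 = 54/65.

54/65


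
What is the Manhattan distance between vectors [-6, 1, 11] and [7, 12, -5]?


d = sum of absolute differences: |-6-7|=13 + |1-12|=11 + |11--5|=16 = 40.

40


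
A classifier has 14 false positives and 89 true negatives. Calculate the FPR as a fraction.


FPR = FP / (FP + TN) = 14 / 103 = 14/103.

14/103


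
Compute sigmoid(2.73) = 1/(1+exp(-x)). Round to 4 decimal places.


sigma(2.73) = 1/(1+e^(-2.73)) = 1/(1+0.065219) = 1/1.065219 = 0.9388.

0.9388


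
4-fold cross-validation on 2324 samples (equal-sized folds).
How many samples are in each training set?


Each validation fold has 2324/4 = 581 samples. Training set = 2324 - 581 = 1743.

1743


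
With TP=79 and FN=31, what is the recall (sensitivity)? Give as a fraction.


Recall = TP / (TP + FN) = 79 / 110 = 79/110.

79/110


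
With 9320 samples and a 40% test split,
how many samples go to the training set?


Test set = 9320 * 40% = 3728. Training set = 9320 - 3728 = 5592.

5592


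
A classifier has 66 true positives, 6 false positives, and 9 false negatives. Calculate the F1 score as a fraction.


Precision = 66/72 = 11/12. Recall = 66/75 = 22/25. F1 = 2*P*R/(P+R) = 44/49.

44/49


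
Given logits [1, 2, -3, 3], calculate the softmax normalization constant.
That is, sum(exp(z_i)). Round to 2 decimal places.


Denom = e^1=2.7183 + e^2=7.3891 + e^-3=0.0498 + e^3=20.0855. Sum = 30.2427, which rounds to 30.24.

30.24


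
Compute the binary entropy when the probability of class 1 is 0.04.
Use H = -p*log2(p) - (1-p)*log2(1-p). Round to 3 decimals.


H = -0.04*log2(0.04) - 0.96*log2(0.96) = 0.242.

0.242


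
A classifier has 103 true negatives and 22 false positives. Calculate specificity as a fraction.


Specificity = TN / (TN + FP) = 103 / 125 = 103/125.

103/125
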